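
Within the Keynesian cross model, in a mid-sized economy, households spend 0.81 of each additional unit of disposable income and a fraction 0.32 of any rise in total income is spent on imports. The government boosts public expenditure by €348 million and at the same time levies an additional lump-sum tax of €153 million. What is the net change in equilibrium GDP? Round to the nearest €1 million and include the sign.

+€439 million

Expenditure multiplier = 1/(1 − c + m) = 1/(1 − 0.81 + 0.32) = 1/0.51 ≈ 1.961.
ΔG contributes k·ΔG = (+€348 million) / 0.51 ≈ +€682.4 million.
ΔT of +€153 million changes first-round spending by −c·ΔT = −€123.93 million, contributing k·(−c·ΔT) = (−€123.93 million) / 0.51 = −€243 million.
Net ΔY = k(ΔG − c·ΔT) = (+€224.07 million) / 0.51 ≈ +€439 million.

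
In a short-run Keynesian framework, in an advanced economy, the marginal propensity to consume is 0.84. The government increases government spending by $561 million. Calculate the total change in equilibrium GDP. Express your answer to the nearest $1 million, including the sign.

Expenditure multiplier = 1/(1 − MPC) = 1/(1 − 0.84) = 1/0.16 = 6.25.
ΔY = k × ΔG = (+$561 million) / 0.16 ≈ +$3,506 million.

+$3,506 million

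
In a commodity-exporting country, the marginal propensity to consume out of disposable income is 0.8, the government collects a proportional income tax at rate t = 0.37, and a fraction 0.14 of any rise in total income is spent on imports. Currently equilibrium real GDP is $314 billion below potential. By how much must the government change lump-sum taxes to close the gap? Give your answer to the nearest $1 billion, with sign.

Spending multiplier = 1/(1 − c(1−t) + m) = 1/(1 − 0.8×0.63 + 0.14) = 1/0.636 ≈ 1.572.
Tax multiplier = −c·k = −0.8/0.636 ≈ −1.258. Need ΔY = +$314 billion, so ΔT = ΔY/(−c·k) = −(+$314 billion) × 0.636 / 0.8 ≈ −$250 billion.
The government should cut lump-sum taxes by $250 billion.

−$250 billion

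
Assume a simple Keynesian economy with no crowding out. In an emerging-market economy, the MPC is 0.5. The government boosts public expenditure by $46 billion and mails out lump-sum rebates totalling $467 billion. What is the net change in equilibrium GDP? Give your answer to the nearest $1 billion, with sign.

Expenditure multiplier = 1/(1 − MPC) = 1/(1 − 0.5) = 1/0.5 = 2.
ΔG contributes k·ΔG = (+$46 billion) / 0.5 = +$92 billion.
ΔT of −$467 billion changes first-round spending by −c·ΔT = +$233.5 billion, contributing k·(−c·ΔT) = (+$233.5 billion) / 0.5 = +$467 billion.
Net ΔY = k(ΔG − c·ΔT) = (+$279.5 billion) / 0.5 = +$559 billion.

+$559 billion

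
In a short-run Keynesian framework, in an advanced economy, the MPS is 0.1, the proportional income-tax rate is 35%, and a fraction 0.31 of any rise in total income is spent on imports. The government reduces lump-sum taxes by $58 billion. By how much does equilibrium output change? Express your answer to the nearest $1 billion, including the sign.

MPC = 1 − MPS = 1 − 0.1 = 0.9.
A lump-sum tax change of −$58 billion shifts disposable income by +$58 billion; first-round consumption changes by −c × ΔT = −0.9 × (−$58 billion) = +$52.2 billion.
Expenditure multiplier = 1/(1 − c(1−t) + m) = 1/(1 − 0.9×0.65 + 0.31) = 1/0.725 ≈ 1.379.
The tax multiplier is −c × k ≈ −1.241, so ΔY = k × (−c·ΔT) = (+$52.2 billion) / 0.725 = +$72 billion.

+$72 billion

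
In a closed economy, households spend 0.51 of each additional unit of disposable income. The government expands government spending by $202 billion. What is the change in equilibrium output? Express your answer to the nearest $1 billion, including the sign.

Government-spending multiplier = 1/(1 − MPC) = 1/(1 − 0.51) = 1/0.49 ≈ 2.041.
ΔY = k × ΔG = (+$202 billion) / 0.49 ≈ +$412 billion.

+$412 billion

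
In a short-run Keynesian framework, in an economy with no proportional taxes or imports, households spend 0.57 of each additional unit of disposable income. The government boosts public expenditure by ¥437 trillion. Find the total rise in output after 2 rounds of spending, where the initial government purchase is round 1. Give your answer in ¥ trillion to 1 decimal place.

Round 1 adds ΔG = ¥437 trillion; each later round is MPC = 0.57 times the previous.
After 2 rounds: 437 + 249.09 = ΔG·(1 − c^2)/(1 − c) = 437 × (1 − 0.3249)/0.43 ≈ ¥686.1 trillion.

¥686.1 trillion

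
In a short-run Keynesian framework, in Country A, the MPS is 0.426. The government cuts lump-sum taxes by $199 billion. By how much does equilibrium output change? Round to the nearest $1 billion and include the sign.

MPC = 1 − MPS = 1 − 0.426 = 0.574.
A lump-sum tax change of −$199 billion shifts disposable income by +$199 billion; first-round consumption changes by −c × ΔT = −0.574 × (−$199 billion) = +$114.226 billion.
Expenditure multiplier = 1/(1 − MPC) = 1/(1 − 0.574) = 1/0.426 ≈ 2.347.
The tax multiplier is −c × k ≈ −1.347, so ΔY = k × (−c·ΔT) = (+$114.226 billion) / 0.426 ≈ +$268 billion.

+$268 billion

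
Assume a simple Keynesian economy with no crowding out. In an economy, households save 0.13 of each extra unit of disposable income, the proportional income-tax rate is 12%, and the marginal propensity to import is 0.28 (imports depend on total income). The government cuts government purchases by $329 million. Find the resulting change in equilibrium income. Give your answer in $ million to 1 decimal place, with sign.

MPC = 1 − MPS = 1 − 0.13 = 0.87.
Expenditure multiplier = 1/(1 − c(1−t) + m) = 1/(1 − 0.87×0.88 + 0.28) = 1/0.5144 ≈ 1.944.
ΔY = k × ΔG = (−$329 million) / 0.5144 ≈ −$639.6 million.

−$639.6 million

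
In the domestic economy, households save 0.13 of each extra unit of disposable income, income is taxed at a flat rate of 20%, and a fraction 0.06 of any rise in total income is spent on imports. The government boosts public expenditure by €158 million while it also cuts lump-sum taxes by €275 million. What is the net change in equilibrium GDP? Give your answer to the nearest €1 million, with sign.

MPC = 1 − MPS = 1 − 0.13 = 0.87.
Expenditure multiplier = 1/(1 − c(1−t) + m) = 1/(1 − 0.87×0.8 + 0.06) = 1/0.364 ≈ 2.747.
ΔG contributes k·ΔG = (+€158 million) / 0.364 ≈ +€434.1 million.
ΔT of −€275 million changes first-round spending by −c·ΔT = +€239.25 million, contributing k·(−c·ΔT) = (+€239.25 million) / 0.364 ≈ +€657.3 million.
Net ΔY = k(ΔG − c·ΔT) = (+€397.25 million) / 0.364 ≈ +€1,091 million.

+€1,091 million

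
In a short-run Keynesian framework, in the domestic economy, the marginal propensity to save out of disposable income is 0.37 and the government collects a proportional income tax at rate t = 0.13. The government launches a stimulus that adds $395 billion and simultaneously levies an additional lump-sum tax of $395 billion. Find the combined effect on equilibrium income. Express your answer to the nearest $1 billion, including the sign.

+$323 billion

MPC = 1 − MPS = 1 − 0.37 = 0.63.
Expenditure multiplier = 1/(1 − c(1−t)) = 1/(1 − 0.63×0.87) = 1/0.4519 ≈ 2.213.
ΔG contributes k·ΔG = (+$395 billion) / 0.4519 ≈ +$874.1 billion.
ΔT of +$395 billion changes first-round spending by −c·ΔT = −$248.85 billion, contributing k·(−c·ΔT) = (−$248.85 billion) / 0.4519 ≈ −$550.7 billion.
Net ΔY = k(ΔG − c·ΔT) = (+$146.15 billion) / 0.4519 ≈ +$323 billion.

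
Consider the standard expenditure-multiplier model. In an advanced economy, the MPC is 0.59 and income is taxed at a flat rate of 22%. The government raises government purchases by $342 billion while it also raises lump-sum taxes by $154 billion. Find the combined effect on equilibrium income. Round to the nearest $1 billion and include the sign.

+$465 billion

Expenditure multiplier = 1/(1 − c(1−t)) = 1/(1 − 0.59×0.78) = 1/0.5398 ≈ 1.853.
ΔG contributes k·ΔG = (+$342 billion) / 0.5398 ≈ +$633.6 billion.
ΔT of +$154 billion changes first-round spending by −c·ΔT = −$90.86 billion, contributing k·(−c·ΔT) = (−$90.86 billion) / 0.5398 ≈ −$168.3 billion.
Net ΔY = k(ΔG − c·ΔT) = (+$251.14 billion) / 0.5398 ≈ +$465 billion.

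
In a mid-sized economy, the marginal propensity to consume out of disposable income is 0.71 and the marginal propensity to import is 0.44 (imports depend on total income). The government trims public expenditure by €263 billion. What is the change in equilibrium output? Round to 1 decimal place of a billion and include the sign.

Spending multiplier = 1/(1 − c + m) = 1/(1 − 0.71 + 0.44) = 1/0.73 ≈ 1.37.
ΔY = k × ΔG = (−€263 billion) / 0.73 ≈ −€360.3 billion.

−€360.3 billion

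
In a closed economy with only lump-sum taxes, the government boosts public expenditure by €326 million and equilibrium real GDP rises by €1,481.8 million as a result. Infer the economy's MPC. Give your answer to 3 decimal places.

0.780

Implied spending multiplier k = ΔY/ΔG = 1,481.8/326 ≈ 4.5454.
Since k = 1/(1 − MPC), MPC = 1 − 1/k = 1 − ΔG/ΔY = 1 − 326/1,481.8 ≈ 0.780.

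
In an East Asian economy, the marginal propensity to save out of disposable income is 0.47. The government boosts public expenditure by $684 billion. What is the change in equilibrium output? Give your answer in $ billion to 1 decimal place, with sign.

+$1,455.3 billion

MPC = 1 − MPS = 1 − 0.47 = 0.53.
Expenditure multiplier = 1/(1 − MPC) = 1/(1 − 0.53) = 1/0.47 ≈ 2.128.
ΔY = k × ΔG = (+$684 billion) / 0.47 ≈ +$1,455.3 billion.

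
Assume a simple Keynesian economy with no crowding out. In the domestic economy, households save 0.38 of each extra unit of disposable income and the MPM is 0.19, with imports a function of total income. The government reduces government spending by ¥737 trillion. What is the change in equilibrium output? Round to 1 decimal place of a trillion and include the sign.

−¥1,293.0 trillion

MPC = 1 − MPS = 1 − 0.38 = 0.62.
Expenditure multiplier = 1/(1 − c + m) = 1/(1 − 0.62 + 0.19) = 1/0.57 ≈ 1.754.
ΔY = k × ΔG = (−¥737 trillion) / 0.57 ≈ −¥1,293 trillion.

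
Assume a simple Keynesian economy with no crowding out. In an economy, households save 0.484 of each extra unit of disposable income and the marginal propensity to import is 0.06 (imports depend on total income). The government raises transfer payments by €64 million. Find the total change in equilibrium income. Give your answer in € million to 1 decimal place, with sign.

MPC = 1 − MPS = 1 − 0.484 = 0.516.
The transfer change shifts disposable income by +€64 million, so first-round consumption changes by c·ΔTR = 0.516 × (+€64 million) = +€33.024 million.
Expenditure multiplier = 1/(1 − c + m) = 1/(1 − 0.516 + 0.06) = 1/0.544 ≈ 1.838.
The transfer multiplier is c × k ≈ 0.949, so ΔY = k × (c·ΔTR) = (+€33.024 million) / 0.544 ≈ +€60.7 million.

+€60.7 million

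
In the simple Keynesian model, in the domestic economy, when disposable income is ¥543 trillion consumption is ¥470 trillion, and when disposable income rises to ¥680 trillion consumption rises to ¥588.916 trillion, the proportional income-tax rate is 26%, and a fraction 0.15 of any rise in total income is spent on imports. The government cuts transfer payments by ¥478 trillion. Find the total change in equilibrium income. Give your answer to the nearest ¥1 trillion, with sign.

MPC = ΔC/ΔYd = (588.916 − 470)/(680 − 543) = 118.916/137 = 0.868.
The transfer change shifts disposable income by −¥478 trillion, so first-round consumption changes by c·ΔTR = 0.868 × (−¥478 trillion) = −¥414.904 trillion.
Expenditure multiplier = 1/(1 − c(1−t) + m) = 1/(1 − 0.868×0.74 + 0.15) = 1/0.50768 ≈ 1.97.
The transfer multiplier is c × k ≈ 1.71, so ΔY = k × (c·ΔTR) = (−¥414.904 trillion) / 0.50768 ≈ −¥817 trillion.

−¥817 trillion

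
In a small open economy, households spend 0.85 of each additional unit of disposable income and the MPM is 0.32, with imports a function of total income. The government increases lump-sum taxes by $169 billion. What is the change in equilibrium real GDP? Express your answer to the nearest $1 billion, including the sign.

A lump-sum tax change of +$169 billion shifts disposable income by −$169 billion; first-round consumption changes by −c × ΔT = −0.85 × (+$169 billion) = −$143.65 billion.
Expenditure multiplier = 1/(1 − c + m) = 1/(1 − 0.85 + 0.32) = 1/0.47 ≈ 2.128.
The tax multiplier is −c × k ≈ −1.809, so ΔY = k × (−c·ΔT) = (−$143.65 billion) / 0.47 ≈ −$306 billion.

−$306 billion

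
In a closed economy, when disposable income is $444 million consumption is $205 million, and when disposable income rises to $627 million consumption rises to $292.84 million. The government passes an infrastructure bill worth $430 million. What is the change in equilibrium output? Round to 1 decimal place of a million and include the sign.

+$826.9 million

MPC = ΔC/ΔYd = (292.84 − 205)/(627 − 444) = 87.84/183 = 0.48.
Spending multiplier = 1/(1 − MPC) = 1/(1 − 0.48) = 1/0.52 ≈ 1.923.
ΔY = k × ΔG = (+$430 million) / 0.52 ≈ +$826.9 million.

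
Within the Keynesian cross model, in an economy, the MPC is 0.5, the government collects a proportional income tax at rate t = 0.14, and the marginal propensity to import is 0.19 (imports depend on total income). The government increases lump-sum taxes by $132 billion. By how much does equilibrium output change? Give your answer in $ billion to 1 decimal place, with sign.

−$86.8 billion

A lump-sum tax change of +$132 billion shifts disposable income by −$132 billion; first-round consumption changes by −c × ΔT = −0.5 × (+$132 billion) = −$66 billion.
Expenditure multiplier = 1/(1 − c(1−t) + m) = 1/(1 − 0.5×0.86 + 0.19) = 1/0.76 ≈ 1.316.
The tax multiplier is −c × k ≈ −0.658, so ΔY = k × (−c·ΔT) = (−$66 billion) / 0.76 ≈ −$86.8 billion.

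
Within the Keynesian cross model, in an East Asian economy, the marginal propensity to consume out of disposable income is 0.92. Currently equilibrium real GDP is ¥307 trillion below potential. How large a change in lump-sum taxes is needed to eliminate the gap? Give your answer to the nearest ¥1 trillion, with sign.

Spending multiplier = 1/(1 − MPC) = 1/(1 − 0.92) = 1/0.08 = 12.5.
Tax multiplier = −c·k = −0.92/0.08 = −11.5. Need ΔY = +¥307 trillion, so ΔT = ΔY/(−c·k) = −(+¥307 trillion) × 0.08 / 0.92 ≈ −¥27 trillion.
The government should cut lump-sum taxes by ¥27 trillion.

−¥27 trillion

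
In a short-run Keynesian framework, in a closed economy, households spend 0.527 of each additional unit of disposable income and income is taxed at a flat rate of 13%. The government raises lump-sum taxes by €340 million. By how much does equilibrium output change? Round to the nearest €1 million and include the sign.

A lump-sum tax change of +€340 million shifts disposable income by −€340 million; first-round consumption changes by −c × ΔT = −0.527 × (+€340 million) = −€179.18 million.
Expenditure multiplier = 1/(1 − c(1−t)) = 1/(1 − 0.527×0.87) = 1/0.54151 ≈ 1.847.
The tax multiplier is −c × k ≈ −0.973, so ΔY = k × (−c·ΔT) = (−€179.18 million) / 0.54151 ≈ −€331 million.

−€331 million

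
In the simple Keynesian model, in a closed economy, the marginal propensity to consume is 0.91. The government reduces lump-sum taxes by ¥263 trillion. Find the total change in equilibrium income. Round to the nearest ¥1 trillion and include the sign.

+¥2,659 trillion

A lump-sum tax change of −¥263 trillion shifts disposable income by +¥263 trillion; first-round consumption changes by −c × ΔT = −0.91 × (−¥263 trillion) = +¥239.33 trillion.
Expenditure multiplier = 1/(1 − MPC) = 1/(1 − 0.91) = 1/0.09 ≈ 11.111.
The tax multiplier is −c × k ≈ −10.111, so ΔY = k × (−c·ΔT) = (+¥239.33 trillion) / 0.09 ≈ +¥2,659 trillion.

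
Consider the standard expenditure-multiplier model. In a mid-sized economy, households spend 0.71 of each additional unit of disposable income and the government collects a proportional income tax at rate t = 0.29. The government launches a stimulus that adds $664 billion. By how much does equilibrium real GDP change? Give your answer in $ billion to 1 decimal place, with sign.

+$1,339.0 billion

Expenditure multiplier = 1/(1 − c(1−t)) = 1/(1 − 0.71×0.71) = 1/0.4959 ≈ 2.017.
ΔY = k × ΔG = (+$664 billion) / 0.4959 ≈ +$1,339 billion.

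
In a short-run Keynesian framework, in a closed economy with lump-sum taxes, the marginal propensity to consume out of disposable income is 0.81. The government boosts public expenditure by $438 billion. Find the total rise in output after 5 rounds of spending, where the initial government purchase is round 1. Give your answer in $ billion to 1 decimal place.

$1,501.5 billion

Round 1 adds ΔG = $438 billion; each later round is MPC = 0.81 times the previous.
After 5 rounds: 438 + 354.78 + 287.3718 + 232.771158 + 188.54463798 = ΔG·(1 − c^5)/(1 − c) = 438 × (1 − 0.3486784401)/0.19 ≈ $1,501.5 billion.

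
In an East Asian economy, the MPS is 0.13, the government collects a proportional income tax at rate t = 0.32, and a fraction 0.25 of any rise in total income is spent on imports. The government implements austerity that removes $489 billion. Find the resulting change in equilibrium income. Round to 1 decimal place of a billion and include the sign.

−$742.7 billion

MPC = 1 − MPS = 1 − 0.13 = 0.87.
Expenditure multiplier = 1/(1 − c(1−t) + m) = 1/(1 − 0.87×0.68 + 0.25) = 1/0.6584 ≈ 1.519.
ΔY = k × ΔG = (−$489 billion) / 0.6584 ≈ −$742.7 billion.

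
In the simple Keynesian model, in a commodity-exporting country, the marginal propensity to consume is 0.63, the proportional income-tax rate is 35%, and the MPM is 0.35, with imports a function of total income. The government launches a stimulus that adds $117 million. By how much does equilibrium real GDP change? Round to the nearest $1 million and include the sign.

+$124 million

Expenditure multiplier = 1/(1 − c(1−t) + m) = 1/(1 − 0.63×0.65 + 0.35) = 1/0.9405 ≈ 1.063.
ΔY = k × ΔG = (+$117 million) / 0.9405 ≈ +$124 million.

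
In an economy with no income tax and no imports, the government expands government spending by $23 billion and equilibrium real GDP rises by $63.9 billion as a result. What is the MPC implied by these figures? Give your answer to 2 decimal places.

Implied spending multiplier k = ΔY/ΔG = 63.9/23 ≈ 2.7783.
Since k = 1/(1 − MPC), MPC = 1 − 1/k = 1 − ΔG/ΔY = 1 − 23/63.9 ≈ 0.64.

0.64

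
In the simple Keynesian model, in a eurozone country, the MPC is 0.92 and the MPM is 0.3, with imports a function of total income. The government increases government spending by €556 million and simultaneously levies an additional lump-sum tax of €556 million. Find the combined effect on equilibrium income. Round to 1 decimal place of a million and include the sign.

+€117.1 million

Expenditure multiplier = 1/(1 − c + m) = 1/(1 − 0.92 + 0.3) = 1/0.38 ≈ 2.632.
ΔG contributes k·ΔG = (+€556 million) / 0.38 ≈ +€1,463.2 million.
ΔT of +€556 million changes first-round spending by −c·ΔT = −€511.52 million, contributing k·(−c·ΔT) = (−€511.52 million) / 0.38 ≈ −€1,346.1 million.
Net ΔY = k(ΔG − c·ΔT) = (+€44.48 million) / 0.38 ≈ +€117.1 million.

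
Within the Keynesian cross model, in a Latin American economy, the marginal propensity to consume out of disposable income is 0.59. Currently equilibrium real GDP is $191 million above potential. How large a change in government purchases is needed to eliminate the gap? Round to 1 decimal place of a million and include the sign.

Spending multiplier = 1/(1 − MPC) = 1/(1 − 0.59) = 1/0.41 ≈ 2.439.
Need ΔY = −$191 million, so ΔG = ΔY/k = (−$191 million) × 0.41 ≈ −$78.3 million.
The government should cut government purchases by $78.3 million.

−$78.3 million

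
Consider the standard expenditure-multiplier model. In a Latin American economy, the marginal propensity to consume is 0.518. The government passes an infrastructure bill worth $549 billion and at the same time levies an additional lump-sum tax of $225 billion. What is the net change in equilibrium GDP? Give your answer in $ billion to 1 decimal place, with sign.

Expenditure multiplier = 1/(1 − MPC) = 1/(1 − 0.518) = 1/0.482 ≈ 2.075.
ΔG contributes k·ΔG = (+$549 billion) / 0.482 ≈ +$1,139 billion.
ΔT of +$225 billion changes first-round spending by −c·ΔT = −$116.55 billion, contributing k·(−c·ΔT) = (−$116.55 billion) / 0.482 ≈ −$241.8 billion.
Net ΔY = k(ΔG − c·ΔT) = (+$432.45 billion) / 0.482 ≈ +$897.2 billion.

+$897.2 billion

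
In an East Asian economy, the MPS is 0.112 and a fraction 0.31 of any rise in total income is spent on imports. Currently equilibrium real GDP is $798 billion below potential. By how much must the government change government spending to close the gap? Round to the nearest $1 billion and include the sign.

MPC = 1 − MPS = 1 − 0.112 = 0.888.
Spending multiplier = 1/(1 − c + m) = 1/(1 − 0.888 + 0.31) = 1/0.422 ≈ 2.37.
Need ΔY = +$798 billion, so ΔG = ΔY/k = (+$798 billion) × 0.422 ≈ +$337 billion.
The government should increase government spending by $337 billion.

+$337 billion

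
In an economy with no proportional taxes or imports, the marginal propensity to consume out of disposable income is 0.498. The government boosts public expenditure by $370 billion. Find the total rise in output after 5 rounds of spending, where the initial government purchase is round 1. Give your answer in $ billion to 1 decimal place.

Round 1 adds ΔG = $370 billion; each later round is MPC = 0.498 times the previous.
After 5 rounds: 370 + 184.26 + 91.76148 + 45.69721704 + 22.75721408592 = ΔG·(1 − c^5)/(1 − c) = 370 × (1 − 0.030629980039968)/0.502 ≈ $714.5 billion.

$714.5 billion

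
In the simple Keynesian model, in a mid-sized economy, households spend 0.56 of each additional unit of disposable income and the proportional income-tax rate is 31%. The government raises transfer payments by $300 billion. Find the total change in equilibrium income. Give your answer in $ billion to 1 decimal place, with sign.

+$273.8 billion

The transfer change shifts disposable income by +$300 billion, so first-round consumption changes by c·ΔTR = 0.56 × (+$300 billion) = +$168 billion.
Expenditure multiplier = 1/(1 − c(1−t)) = 1/(1 − 0.56×0.69) = 1/0.6136 ≈ 1.63.
The transfer multiplier is c × k ≈ 0.913, so ΔY = k × (c·ΔTR) = (+$168 billion) / 0.6136 ≈ +$273.8 billion.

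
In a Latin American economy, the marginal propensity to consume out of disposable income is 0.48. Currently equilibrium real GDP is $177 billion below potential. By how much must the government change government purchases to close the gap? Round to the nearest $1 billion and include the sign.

+$92 billion

Spending multiplier = 1/(1 − MPC) = 1/(1 − 0.48) = 1/0.52 ≈ 1.923.
Need ΔY = +$177 billion, so ΔG = ΔY/k = (+$177 billion) × 0.52 ≈ +$92 billion.
The government should increase government purchases by $92 billion.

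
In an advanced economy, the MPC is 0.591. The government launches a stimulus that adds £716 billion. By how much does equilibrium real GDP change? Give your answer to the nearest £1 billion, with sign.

Spending multiplier = 1/(1 − MPC) = 1/(1 − 0.591) = 1/0.409 ≈ 2.445.
ΔY = k × ΔG = (+£716 billion) / 0.409 ≈ +£1,751 billion.

+£1,751 billion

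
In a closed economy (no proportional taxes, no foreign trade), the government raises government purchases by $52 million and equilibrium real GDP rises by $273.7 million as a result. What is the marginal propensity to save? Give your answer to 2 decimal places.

Implied spending multiplier k = ΔY/ΔG = 273.7/52 ≈ 5.2635.
Since k = 1/(1 − MPC), MPC = 1 − 1/k = 1 − ΔG/ΔY = 1 − 52/273.7 ≈ 0.81.
MPS = 1 − MPC = 0.19.

0.19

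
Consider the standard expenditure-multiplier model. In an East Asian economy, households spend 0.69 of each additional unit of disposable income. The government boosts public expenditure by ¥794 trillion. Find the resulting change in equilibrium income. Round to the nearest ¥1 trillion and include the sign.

Government-spending multiplier = 1/(1 − MPC) = 1/(1 − 0.69) = 1/0.31 ≈ 3.226.
ΔY = k × ΔG = (+¥794 trillion) / 0.31 ≈ +¥2,561 trillion.

+¥2,561 trillion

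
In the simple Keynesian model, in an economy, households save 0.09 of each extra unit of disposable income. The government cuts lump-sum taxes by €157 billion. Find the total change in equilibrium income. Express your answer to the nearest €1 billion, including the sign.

MPC = 1 − MPS = 1 − 0.09 = 0.91.
A lump-sum tax change of −€157 billion shifts disposable income by +€157 billion; first-round consumption changes by −c × ΔT = −0.91 × (−€157 billion) = +€142.87 billion.
Expenditure multiplier = 1/(1 − MPC) = 1/(1 − 0.91) = 1/0.09 ≈ 11.111.
The tax multiplier is −c × k ≈ −10.111, so ΔY = k × (−c·ΔT) = (+€142.87 billion) / 0.09 ≈ +€1,587 billion.

+€1,587 billion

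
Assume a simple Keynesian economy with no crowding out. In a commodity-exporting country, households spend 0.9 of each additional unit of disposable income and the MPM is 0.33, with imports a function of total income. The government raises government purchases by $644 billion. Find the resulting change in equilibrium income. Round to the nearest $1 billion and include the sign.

Spending multiplier = 1/(1 − c + m) = 1/(1 − 0.9 + 0.33) = 1/0.43 ≈ 2.326.
ΔY = k × ΔG = (+$644 billion) / 0.43 ≈ +$1,498 billion.

+$1,498 billion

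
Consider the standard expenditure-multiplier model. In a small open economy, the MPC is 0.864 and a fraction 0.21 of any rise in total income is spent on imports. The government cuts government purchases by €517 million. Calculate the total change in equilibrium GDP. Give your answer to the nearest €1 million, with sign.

Spending multiplier = 1/(1 − c + m) = 1/(1 − 0.864 + 0.21) = 1/0.346 ≈ 2.89.
ΔY = k × ΔG = (−€517 million) / 0.346 ≈ −€1,494 million.

−€1,494 million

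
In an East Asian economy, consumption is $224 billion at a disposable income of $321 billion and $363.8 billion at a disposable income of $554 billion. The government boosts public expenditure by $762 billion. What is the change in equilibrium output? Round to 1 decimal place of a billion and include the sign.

+$1,905.0 billion

MPC = ΔC/ΔYd = (363.8 − 224)/(554 − 321) = 139.8/233 = 0.6.
Expenditure multiplier = 1/(1 − MPC) = 1/(1 − 0.6) = 1/0.4 = 2.5.
ΔY = k × ΔG = (+$762 billion) / 0.4 = +$1,905 billion.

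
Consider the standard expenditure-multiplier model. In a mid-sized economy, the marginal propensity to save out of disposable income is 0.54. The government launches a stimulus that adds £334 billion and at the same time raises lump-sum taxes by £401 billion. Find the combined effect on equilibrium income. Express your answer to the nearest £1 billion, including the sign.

MPC = 1 − MPS = 1 − 0.54 = 0.46.
Expenditure multiplier = 1/(1 − MPC) = 1/(1 − 0.46) = 1/0.54 ≈ 1.852.
ΔG contributes k·ΔG = (+£334 billion) / 0.54 ≈ +£618.5 billion.
ΔT of +£401 billion changes first-round spending by −c·ΔT = −£184.46 billion, contributing k·(−c·ΔT) = (−£184.46 billion) / 0.54 ≈ −£341.6 billion.
Net ΔY = k(ΔG − c·ΔT) = (+£149.54 billion) / 0.54 ≈ +£277 billion.

+£277 billion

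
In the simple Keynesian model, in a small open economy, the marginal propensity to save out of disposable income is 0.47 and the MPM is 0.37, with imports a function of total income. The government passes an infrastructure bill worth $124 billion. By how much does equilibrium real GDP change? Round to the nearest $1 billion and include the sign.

MPC = 1 − MPS = 1 − 0.47 = 0.53.
Government-spending multiplier = 1/(1 − c + m) = 1/(1 − 0.53 + 0.37) = 1/0.84 ≈ 1.19.
ΔY = k × ΔG = (+$124 billion) / 0.84 ≈ +$148 billion.

+$148 billion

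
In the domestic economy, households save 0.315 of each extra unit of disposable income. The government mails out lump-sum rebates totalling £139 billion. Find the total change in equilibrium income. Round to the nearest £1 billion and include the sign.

MPC = 1 − MPS = 1 − 0.315 = 0.685.
A lump-sum tax change of −£139 billion shifts disposable income by +£139 billion; first-round consumption changes by −c × ΔT = −0.685 × (−£139 billion) = +£95.215 billion.
Expenditure multiplier = 1/(1 − MPC) = 1/(1 − 0.685) = 1/0.315 ≈ 3.175.
The tax multiplier is −c × k ≈ −2.175, so ΔY = k × (−c·ΔT) = (+£95.215 billion) / 0.315 ≈ +£302 billion.

+£302 billion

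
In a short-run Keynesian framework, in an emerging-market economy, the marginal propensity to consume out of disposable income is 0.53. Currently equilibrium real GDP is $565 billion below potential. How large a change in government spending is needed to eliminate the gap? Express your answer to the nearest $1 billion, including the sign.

Spending multiplier = 1/(1 − MPC) = 1/(1 − 0.53) = 1/0.47 ≈ 2.128.
Need ΔY = +$565 billion, so ΔG = ΔY/k = (+$565 billion) × 0.47 ≈ +$266 billion.
The government should increase government spending by $266 billion.

+$266 billion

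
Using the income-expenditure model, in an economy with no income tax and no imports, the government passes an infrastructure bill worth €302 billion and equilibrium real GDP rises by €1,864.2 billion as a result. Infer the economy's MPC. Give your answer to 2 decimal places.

0.84

Implied spending multiplier k = ΔY/ΔG = 1,864.2/302 ≈ 6.1728.
Since k = 1/(1 − MPC), MPC = 1 − 1/k = 1 − ΔG/ΔY = 1 − 302/1,864.2 ≈ 0.84.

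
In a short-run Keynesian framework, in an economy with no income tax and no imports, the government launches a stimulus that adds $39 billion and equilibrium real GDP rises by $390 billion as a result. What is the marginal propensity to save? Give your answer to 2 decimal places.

Implied spending multiplier k = ΔY/ΔG = 390/39 = 10.
Since k = 1/(1 − MPC), MPC = 1 − 1/k = 1 − ΔG/ΔY = 1 − 39/390 = 0.90.
MPS = 1 − MPC = 0.10.

0.10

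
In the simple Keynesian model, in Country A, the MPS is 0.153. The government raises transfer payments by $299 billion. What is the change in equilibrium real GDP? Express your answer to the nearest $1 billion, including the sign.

+$1,655 billion

MPC = 1 − MPS = 1 − 0.153 = 0.847.
The transfer change shifts disposable income by +$299 billion, so first-round consumption changes by c·ΔTR = 0.847 × (+$299 billion) = +$253.253 billion.
Expenditure multiplier = 1/(1 − MPC) = 1/(1 − 0.847) = 1/0.153 ≈ 6.536.
The transfer multiplier is c × k ≈ 5.536, so ΔY = k × (c·ΔTR) = (+$253.253 billion) / 0.153 ≈ +$1,655 billion.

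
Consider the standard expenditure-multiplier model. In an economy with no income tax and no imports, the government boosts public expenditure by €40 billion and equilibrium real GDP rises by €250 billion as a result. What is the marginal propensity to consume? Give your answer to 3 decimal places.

0.840

Implied spending multiplier k = ΔY/ΔG = 250/40 = 6.25.
Since k = 1/(1 − MPC), MPC = 1 − 1/k = 1 − ΔG/ΔY = 1 − 40/250 = 0.840.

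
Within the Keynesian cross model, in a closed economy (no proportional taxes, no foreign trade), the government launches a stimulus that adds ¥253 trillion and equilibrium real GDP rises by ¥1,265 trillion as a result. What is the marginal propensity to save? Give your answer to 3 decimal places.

Implied spending multiplier k = ΔY/ΔG = 1,265/253 = 5.
Since k = 1/(1 − MPC), MPC = 1 − 1/k = 1 − ΔG/ΔY = 1 − 253/1,265 = 0.800.
MPS = 1 − MPC = 0.200.

0.200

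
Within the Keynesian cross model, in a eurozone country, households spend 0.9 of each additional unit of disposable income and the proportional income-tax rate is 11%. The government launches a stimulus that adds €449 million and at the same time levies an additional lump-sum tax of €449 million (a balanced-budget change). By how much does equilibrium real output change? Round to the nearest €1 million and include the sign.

Expenditure multiplier = 1/(1 − c(1−t)) = 1/(1 − 0.9×0.89) = 1/0.199 ≈ 5.025.
ΔG contributes k·ΔG = (+€449 million) / 0.199 ≈ +€2,256.3 million.
ΔT of +€449 million changes first-round spending by −c·ΔT = −€404.1 million, contributing k·(−c·ΔT) = (−€404.1 million) / 0.199 ≈ −€2,030.7 million.
Net ΔY = k(ΔG − c·ΔT) = (+€44.9 million) / 0.199 ≈ +€226 million.

+€226 million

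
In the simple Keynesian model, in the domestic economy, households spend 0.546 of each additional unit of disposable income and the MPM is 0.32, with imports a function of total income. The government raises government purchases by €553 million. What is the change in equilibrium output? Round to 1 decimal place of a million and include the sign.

Government-spending multiplier = 1/(1 − c + m) = 1/(1 − 0.546 + 0.32) = 1/0.774 ≈ 1.292.
ΔY = k × ΔG = (+€553 million) / 0.774 ≈ +€714.5 million.

+€714.5 million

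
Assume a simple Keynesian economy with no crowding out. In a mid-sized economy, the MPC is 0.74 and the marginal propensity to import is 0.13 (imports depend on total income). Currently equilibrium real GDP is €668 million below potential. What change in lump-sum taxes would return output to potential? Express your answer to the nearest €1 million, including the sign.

−€352 million

Spending multiplier = 1/(1 − c + m) = 1/(1 − 0.74 + 0.13) = 1/0.39 ≈ 2.564.
Tax multiplier = −c·k = −0.74/0.39 ≈ −1.897. Need ΔY = +€668 million, so ΔT = ΔY/(−c·k) = −(+€668 million) × 0.39 / 0.74 ≈ −€352 million.
The government should cut lump-sum taxes by €352 million.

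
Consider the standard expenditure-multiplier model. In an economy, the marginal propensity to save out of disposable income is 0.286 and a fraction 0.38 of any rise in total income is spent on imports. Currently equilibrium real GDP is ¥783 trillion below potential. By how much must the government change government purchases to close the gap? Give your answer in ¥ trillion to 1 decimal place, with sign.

+¥521.5 trillion

MPC = 1 − MPS = 1 − 0.286 = 0.714.
Spending multiplier = 1/(1 − c + m) = 1/(1 − 0.714 + 0.38) = 1/0.666 ≈ 1.502.
Need ΔY = +¥783 trillion, so ΔG = ΔY/k = (+¥783 trillion) × 0.666 ≈ +¥521.5 trillion.
The government should increase government purchases by ¥521.5 trillion.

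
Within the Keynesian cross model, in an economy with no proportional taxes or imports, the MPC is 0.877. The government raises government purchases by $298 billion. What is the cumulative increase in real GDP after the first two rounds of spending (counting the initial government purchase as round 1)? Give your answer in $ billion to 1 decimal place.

Round 1 adds ΔG = $298 billion; each later round is MPC = 0.877 times the previous.
After 2 rounds: 298 + 261.346 = ΔG·(1 − c^2)/(1 − c) = 298 × (1 − 0.769129)/0.123 ≈ $559.3 billion.

$559.3 billion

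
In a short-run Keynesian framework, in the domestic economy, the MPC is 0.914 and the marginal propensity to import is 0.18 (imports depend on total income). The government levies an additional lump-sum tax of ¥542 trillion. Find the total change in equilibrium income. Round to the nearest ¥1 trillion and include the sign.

−¥1,862 trillion

A lump-sum tax change of +¥542 trillion shifts disposable income by −¥542 trillion; first-round consumption changes by −c × ΔT = −0.914 × (+¥542 trillion) = −¥495.388 trillion.
Expenditure multiplier = 1/(1 − c + m) = 1/(1 − 0.914 + 0.18) = 1/0.266 ≈ 3.759.
The tax multiplier is −c × k ≈ −3.436, so ΔY = k × (−c·ΔT) = (−¥495.388 trillion) / 0.266 ≈ −¥1,862 trillion.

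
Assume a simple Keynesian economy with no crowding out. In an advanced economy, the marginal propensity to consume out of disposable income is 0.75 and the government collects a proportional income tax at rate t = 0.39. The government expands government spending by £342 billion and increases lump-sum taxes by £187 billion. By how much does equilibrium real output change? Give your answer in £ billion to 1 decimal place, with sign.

+£371.9 billion

Expenditure multiplier = 1/(1 − c(1−t)) = 1/(1 − 0.75×0.61) = 1/0.5425 ≈ 1.843.
ΔG contributes k·ΔG = (+£342 billion) / 0.5425 ≈ +£630.4 billion.
ΔT of +£187 billion changes first-round spending by −c·ΔT = −£140.25 billion, contributing k·(−c·ΔT) = (−£140.25 billion) / 0.5425 ≈ −£258.5 billion.
Net ΔY = k(ΔG − c·ΔT) = (+£201.75 billion) / 0.5425 ≈ +£371.9 billion.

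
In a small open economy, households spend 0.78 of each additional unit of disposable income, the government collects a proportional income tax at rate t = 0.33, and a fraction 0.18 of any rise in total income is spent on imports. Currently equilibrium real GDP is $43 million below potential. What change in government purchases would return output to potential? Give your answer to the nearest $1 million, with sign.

Spending multiplier = 1/(1 − c(1−t) + m) = 1/(1 − 0.78×0.67 + 0.18) = 1/0.6574 ≈ 1.521.
Need ΔY = +$43 million, so ΔG = ΔY/k = (+$43 million) × 0.6574 ≈ +$28 million.
The government should increase government purchases by $28 million.

+$28 million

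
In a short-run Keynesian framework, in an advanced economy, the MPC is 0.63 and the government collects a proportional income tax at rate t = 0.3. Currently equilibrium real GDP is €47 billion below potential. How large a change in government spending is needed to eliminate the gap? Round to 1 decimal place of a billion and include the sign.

+€26.3 billion

Spending multiplier = 1/(1 − c(1−t)) = 1/(1 − 0.63×0.7) = 1/0.559 ≈ 1.789.
Need ΔY = +€47 billion, so ΔG = ΔY/k = (+€47 billion) × 0.559 ≈ +€26.3 billion.
The government should increase government spending by €26.3 billion.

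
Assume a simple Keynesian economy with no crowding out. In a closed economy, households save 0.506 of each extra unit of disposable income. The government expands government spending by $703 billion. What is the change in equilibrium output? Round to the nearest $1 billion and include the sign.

+$1,389 billion

MPC = 1 − MPS = 1 − 0.506 = 0.494.
Spending multiplier = 1/(1 − MPC) = 1/(1 − 0.494) = 1/0.506 ≈ 1.976.
ΔY = k × ΔG = (+$703 billion) / 0.506 ≈ +$1,389 billion.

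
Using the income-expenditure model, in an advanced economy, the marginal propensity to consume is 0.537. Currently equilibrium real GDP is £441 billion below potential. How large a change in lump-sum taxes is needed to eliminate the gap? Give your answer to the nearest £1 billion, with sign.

−£380 billion

Spending multiplier = 1/(1 − MPC) = 1/(1 − 0.537) = 1/0.463 ≈ 2.16.
Tax multiplier = −c·k = −0.537/0.463 ≈ −1.16. Need ΔY = +£441 billion, so ΔT = ΔY/(−c·k) = −(+£441 billion) × 0.463 / 0.537 ≈ −£380 billion.
The government should cut lump-sum taxes by £380 billion.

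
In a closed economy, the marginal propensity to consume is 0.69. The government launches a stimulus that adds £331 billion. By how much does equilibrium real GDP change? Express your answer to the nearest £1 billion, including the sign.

+£1,068 billion

Expenditure multiplier = 1/(1 − MPC) = 1/(1 − 0.69) = 1/0.31 ≈ 3.226.
ΔY = k × ΔG = (+£331 billion) / 0.31 ≈ +£1,068 billion.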